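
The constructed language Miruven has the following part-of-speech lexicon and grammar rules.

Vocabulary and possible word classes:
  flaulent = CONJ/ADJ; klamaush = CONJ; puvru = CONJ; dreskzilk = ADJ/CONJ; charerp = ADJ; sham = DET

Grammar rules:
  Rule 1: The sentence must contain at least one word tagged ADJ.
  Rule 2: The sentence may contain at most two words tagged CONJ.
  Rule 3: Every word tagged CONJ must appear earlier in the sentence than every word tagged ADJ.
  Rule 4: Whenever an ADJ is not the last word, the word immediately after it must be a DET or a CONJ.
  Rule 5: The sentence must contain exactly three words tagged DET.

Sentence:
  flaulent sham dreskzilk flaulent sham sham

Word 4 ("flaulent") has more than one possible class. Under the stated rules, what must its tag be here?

Candidates per position — 1:flaulent {CONJ,ADJ}; 2:sham {DET}; 3:dreskzilk {ADJ,CONJ}; 4:flaulent {CONJ,ADJ}; 5:sham {DET}; 6:sham {DET}.
Position 4: the remaining choice is settled jointly with positions 1, 3 — only ADJ at position 4 is part of a tagging that satisfies every rule.
The unique satisfying tagging is: CONJ DET CONJ ADJ DET DET.
Check: rule 1 satisfied; rule 2 satisfied; rule 3 satisfied; rule 4 satisfied; rule 5 satisfied.

ADJ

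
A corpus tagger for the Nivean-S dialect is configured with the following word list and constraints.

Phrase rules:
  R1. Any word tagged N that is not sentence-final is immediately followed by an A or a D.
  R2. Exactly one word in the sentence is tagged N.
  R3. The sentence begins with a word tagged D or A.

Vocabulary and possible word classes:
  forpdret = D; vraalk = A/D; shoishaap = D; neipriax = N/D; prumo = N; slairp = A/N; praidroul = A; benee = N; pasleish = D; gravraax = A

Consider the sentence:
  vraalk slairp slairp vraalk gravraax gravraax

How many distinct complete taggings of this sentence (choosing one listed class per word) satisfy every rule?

8

Candidates per position — 1:vraalk {A,D}; 2:slairp {A,N}; 3:slairp {A,N}; 4:vraalk {A,D}; 5:gravraax {A}; 6:gravraax {A}.
There are 16 candidate sequences in total.
Checking each against the rules leaves 8 sequences.
Count = 8.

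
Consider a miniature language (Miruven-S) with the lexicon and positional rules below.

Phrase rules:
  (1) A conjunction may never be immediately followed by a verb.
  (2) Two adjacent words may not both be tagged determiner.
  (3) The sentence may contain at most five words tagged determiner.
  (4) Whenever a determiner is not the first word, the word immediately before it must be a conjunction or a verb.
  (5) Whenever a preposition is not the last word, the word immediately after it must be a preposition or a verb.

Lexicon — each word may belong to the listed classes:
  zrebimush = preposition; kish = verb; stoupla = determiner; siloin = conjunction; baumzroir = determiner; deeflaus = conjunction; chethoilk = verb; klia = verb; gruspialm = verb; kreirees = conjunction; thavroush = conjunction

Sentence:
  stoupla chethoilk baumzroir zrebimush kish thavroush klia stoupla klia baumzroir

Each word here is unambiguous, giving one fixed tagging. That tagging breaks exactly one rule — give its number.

Fixed tagging: determiner verb determiner preposition verb conjunction verb determiner verb determiner.
Rule check: R1 ✗, R2 ✓, R3 ✓, R4 ✓, R5 ✓.
Only rule 1 fails.

1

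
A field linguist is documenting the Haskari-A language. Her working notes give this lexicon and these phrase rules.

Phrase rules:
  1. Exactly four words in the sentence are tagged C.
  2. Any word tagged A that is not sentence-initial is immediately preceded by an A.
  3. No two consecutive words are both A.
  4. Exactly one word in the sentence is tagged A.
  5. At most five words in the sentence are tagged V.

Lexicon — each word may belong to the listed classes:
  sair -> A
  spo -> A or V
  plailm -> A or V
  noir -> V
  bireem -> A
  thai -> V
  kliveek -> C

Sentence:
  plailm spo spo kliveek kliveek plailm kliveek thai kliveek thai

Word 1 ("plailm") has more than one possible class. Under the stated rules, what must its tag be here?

Candidates per position — 1:plailm {A,V}; 2:spo {A,V}; 3:spo {A,V}; 4:kliveek {C}; 5:kliveek {C}; 6:plailm {A,V}; 7:kliveek {C}; 8:thai {V}; 9:kliveek {C}; 10:thai {V}.
Position 6: A is ruled out by rule 2; that leaves V.
Position 1: the remaining choice is settled jointly with positions 2, 3 — only A at position 1 is part of a tagging that satisfies every rule.
The only consistent sequence is: A V V C C V C V C V.
Rule-by-rule: rule 1 satisfied; rule 2 satisfied; rule 3 satisfied; rule 4 satisfied; rule 5 satisfied.

A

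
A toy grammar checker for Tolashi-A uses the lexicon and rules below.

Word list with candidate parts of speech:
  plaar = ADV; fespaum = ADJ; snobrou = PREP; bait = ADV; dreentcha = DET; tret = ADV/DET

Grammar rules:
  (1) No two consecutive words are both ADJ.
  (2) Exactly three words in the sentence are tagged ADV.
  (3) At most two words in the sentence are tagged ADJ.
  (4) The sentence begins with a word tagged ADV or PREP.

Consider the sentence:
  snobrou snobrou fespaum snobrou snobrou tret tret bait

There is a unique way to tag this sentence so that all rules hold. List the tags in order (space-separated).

Candidates per position — 1:snobrou {PREP}; 2:snobrou {PREP}; 3:fespaum {ADJ}; 4:snobrou {PREP}; 5:snobrou {PREP}; 6:tret {ADV,DET}; 7:tret {ADV,DET}; 8:bait {ADV}.
At position 6, choosing DET makes rule 2 impossible to satisfy; hence ADV.
At position 7, choosing DET makes rule 2 impossible to satisfy; hence ADV.
That leaves exactly one tagging: PREP PREP ADJ PREP PREP ADV ADV ADV.
Rule-by-rule: rule 1 holds; rule 2 holds; rule 3 holds; rule 4 holds.

PREP PREP ADJ PREP PREP ADV ADV ADV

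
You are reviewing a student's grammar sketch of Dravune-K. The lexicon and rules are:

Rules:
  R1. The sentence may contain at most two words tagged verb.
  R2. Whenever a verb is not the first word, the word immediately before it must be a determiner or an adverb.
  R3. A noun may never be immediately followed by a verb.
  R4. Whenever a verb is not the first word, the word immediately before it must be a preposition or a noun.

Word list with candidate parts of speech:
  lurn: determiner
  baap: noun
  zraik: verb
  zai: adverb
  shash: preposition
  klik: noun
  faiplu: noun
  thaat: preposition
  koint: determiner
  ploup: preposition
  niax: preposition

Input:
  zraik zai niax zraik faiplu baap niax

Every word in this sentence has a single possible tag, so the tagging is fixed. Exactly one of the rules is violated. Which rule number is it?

2

Fixed tagging: verb adverb preposition verb noun noun preposition.
Rule check: R1 pass, R2 fail, R3 pass, R4 pass.
Only rule 2 fails.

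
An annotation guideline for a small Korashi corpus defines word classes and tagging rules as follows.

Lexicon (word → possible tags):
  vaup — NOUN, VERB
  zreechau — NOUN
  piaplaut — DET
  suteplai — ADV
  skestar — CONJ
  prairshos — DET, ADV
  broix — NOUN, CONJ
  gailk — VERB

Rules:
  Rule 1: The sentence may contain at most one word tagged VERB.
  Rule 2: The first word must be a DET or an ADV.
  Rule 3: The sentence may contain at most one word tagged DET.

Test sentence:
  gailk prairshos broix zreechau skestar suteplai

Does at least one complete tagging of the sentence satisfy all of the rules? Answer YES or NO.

Candidates per position — 1:gailk {VERB}; 2:prairshos {DET,ADV}; 3:broix {NOUN,CONJ}; 4:zreechau {NOUN}; 5:skestar {CONJ}; 6:suteplai {ADV}.
Rule 2 cannot be satisfied by any choice of tags from the lexicon.
So there is no consistent tagging.

NO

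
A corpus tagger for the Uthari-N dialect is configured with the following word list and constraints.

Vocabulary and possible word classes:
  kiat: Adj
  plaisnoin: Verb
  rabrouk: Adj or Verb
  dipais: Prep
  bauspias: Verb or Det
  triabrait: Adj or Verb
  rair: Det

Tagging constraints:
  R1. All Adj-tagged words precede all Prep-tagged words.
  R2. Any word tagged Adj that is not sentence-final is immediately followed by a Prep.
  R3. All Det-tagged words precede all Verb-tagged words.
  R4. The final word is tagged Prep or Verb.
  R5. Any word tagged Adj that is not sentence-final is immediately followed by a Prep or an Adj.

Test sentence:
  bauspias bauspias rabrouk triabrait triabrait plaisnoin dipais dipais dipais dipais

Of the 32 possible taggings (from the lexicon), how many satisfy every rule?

3

Candidates per position — 1:bauspias {Verb,Det}; 2:bauspias {Verb,Det}; 3:rabrouk {Adj,Verb}; 4:triabrait {Adj,Verb}; 5:triabrait {Adj,Verb}; 6:plaisnoin {Verb}; 7:dipais {Prep}; 8:dipais {Prep}; 9:dipais {Prep}; 10:dipais {Prep}.
There are 32 candidate sequences in total.
The sequences that satisfy every rule: Verb Verb Verb Verb Verb Verb Prep Prep Prep Prep; Det Verb Verb Verb Verb Verb Prep Prep Prep Prep; Det Det Verb Verb Verb Verb Prep Prep Prep Prep.
Count = 3.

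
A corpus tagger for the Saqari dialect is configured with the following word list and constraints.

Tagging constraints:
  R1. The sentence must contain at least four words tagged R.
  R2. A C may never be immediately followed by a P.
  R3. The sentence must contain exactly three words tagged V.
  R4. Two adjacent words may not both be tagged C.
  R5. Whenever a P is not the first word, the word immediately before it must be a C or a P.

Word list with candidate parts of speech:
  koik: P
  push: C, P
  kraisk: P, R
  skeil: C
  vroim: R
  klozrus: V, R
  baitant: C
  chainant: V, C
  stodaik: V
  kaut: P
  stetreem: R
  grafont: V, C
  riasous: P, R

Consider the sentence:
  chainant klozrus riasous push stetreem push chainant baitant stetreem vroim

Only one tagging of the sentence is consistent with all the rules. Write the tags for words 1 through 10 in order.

Candidates per position — 1:chainant {V,C}; 2:klozrus {V,R}; 3:riasous {P,R}; 4:push {C,P}; 5:stetreem {R}; 6:push {C,P}; 7:chainant {V,C}; 8:baitant {C}; 9:stetreem {R}; 10:vroim {R}.
Position 1: tagging it C would leave rule 3 unsatisfiable, so it must be V.
Position 2: tagging it R would leave rule 3 unsatisfiable, so it must be V.
Position 3: tagging it P would leave rule 1 unsatisfiable, so it must be R.
Position 4: tagging it P would leave rule 5 unsatisfiable, so it must be C.
Position 6: tagging it P would leave rule 5 unsatisfiable, so it must be C.
Position 7: tagging it C would leave rule 3 unsatisfiable, so it must be V.
The only consistent sequence is: V V R C R C V C R R.
Rule-by-rule: rule 1 ✓; rule 2 ✓; rule 3 ✓; rule 4 ✓; rule 5 ✓.

V V R C R C V C R R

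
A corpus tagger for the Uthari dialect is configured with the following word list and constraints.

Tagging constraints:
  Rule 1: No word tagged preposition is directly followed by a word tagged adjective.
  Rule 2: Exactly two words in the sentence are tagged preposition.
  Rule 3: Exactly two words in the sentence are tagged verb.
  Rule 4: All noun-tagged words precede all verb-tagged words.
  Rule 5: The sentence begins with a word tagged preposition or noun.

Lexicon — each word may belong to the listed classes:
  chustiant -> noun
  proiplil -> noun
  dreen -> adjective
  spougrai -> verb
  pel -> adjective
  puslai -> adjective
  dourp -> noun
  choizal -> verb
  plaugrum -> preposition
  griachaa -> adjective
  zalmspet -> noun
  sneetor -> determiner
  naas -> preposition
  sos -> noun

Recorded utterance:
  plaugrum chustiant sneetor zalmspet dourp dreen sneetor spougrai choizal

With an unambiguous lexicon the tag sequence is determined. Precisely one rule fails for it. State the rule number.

Fixed tagging: preposition noun determiner noun noun adjective determiner verb verb.
Rule check: R1 pass, R2 fail, R3 pass, R4 pass, R5 pass.
Only rule 2 fails.

2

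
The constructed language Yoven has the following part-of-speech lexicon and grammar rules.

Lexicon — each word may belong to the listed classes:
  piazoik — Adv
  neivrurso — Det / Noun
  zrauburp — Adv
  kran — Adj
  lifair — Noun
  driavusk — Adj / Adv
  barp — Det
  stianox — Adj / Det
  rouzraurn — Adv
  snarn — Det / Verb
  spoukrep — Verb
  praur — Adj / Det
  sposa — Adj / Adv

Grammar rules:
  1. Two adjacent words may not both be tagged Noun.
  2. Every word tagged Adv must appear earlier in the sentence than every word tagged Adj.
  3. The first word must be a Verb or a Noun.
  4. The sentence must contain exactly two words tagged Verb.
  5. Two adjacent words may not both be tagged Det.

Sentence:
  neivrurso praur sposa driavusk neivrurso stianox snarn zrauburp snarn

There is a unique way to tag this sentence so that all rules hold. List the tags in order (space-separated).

Candidates per position — 1:neivrurso {Det,Noun}; 2:praur {Adj,Det}; 3:sposa {Adj,Adv}; 4:driavusk {Adj,Adv}; 5:neivrurso {Det,Noun}; 6:stianox {Adj,Det}; 7:snarn {Det,Verb}; 8:zrauburp {Adv}; 9:snarn {Det,Verb}.
If word 1 were Det, no tagging could satisfy rule 3; so word 1 is Noun.
If word 2 were Adj, no tagging could satisfy rule 2; so word 2 is Det.
If word 3 were Adj, no tagging could satisfy rule 2; so word 3 is Adv.
If word 4 were Adj, no tagging could satisfy rule 2; so word 4 is Adv.
If word 6 were Adj, no tagging could satisfy rule 2; so word 6 is Det.
If word 7 were Det, no tagging could satisfy rule 4; so word 7 is Verb.
If word 9 were Det, no tagging could satisfy rule 4; so word 9 is Verb.
If word 5 were Det, no tagging could satisfy rule 5; so word 5 is Noun.
So the tagging must be: Noun Det Adv Adv Noun Det Verb Adv Verb.
Check: rule 1 ok; rule 2 ok; rule 3 ok; rule 4 ok; rule 5 ok.

Noun Det Adv Adv Noun Det Verb Adv Verb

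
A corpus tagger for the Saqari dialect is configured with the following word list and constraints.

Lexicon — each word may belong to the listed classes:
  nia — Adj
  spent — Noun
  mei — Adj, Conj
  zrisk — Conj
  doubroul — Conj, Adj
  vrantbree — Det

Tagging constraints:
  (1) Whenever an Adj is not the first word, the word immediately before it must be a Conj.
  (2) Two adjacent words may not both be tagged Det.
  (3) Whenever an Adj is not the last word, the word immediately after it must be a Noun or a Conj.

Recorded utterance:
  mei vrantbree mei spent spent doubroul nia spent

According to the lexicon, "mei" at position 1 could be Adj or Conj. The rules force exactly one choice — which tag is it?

Candidates per position — 1:mei {Adj,Conj}; 2:vrantbree {Det}; 3:mei {Adj,Conj}; 4:spent {Noun}; 5:spent {Noun}; 6:doubroul {Conj,Adj}; 7:nia {Adj}; 8:spent {Noun}.
Position 1: Adj is ruled out by rule 3; that leaves Conj.
Position 3: Adj is ruled out by rule 1; that leaves Conj.
Position 6: Adj is ruled out by rule 1; that leaves Conj.
The unique satisfying tagging is: Conj Det Conj Noun Noun Conj Adj Noun.
Check: rule 1 ok; rule 2 ok; rule 3 ok.

Conj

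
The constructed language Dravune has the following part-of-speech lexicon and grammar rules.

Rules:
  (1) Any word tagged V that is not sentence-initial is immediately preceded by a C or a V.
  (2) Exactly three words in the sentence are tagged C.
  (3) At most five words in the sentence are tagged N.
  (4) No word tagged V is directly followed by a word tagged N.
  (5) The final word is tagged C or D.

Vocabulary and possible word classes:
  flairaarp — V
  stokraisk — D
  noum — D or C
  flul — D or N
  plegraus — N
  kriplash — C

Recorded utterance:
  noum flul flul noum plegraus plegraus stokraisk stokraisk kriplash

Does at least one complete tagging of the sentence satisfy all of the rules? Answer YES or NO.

Candidates per position — 1:noum {D,C}; 2:flul {D,N}; 3:flul {D,N}; 4:noum {D,C}; 5:plegraus {N}; 6:plegraus {N}; 7:stokraisk {D}; 8:stokraisk {D}; 9:kriplash {C}.
One satisfying assignment: C D N C N N D D C.
Check: rule 1 ✓; rule 2 ✓; rule 3 ✓; rule 4 ✓; rule 5 ✓.

YES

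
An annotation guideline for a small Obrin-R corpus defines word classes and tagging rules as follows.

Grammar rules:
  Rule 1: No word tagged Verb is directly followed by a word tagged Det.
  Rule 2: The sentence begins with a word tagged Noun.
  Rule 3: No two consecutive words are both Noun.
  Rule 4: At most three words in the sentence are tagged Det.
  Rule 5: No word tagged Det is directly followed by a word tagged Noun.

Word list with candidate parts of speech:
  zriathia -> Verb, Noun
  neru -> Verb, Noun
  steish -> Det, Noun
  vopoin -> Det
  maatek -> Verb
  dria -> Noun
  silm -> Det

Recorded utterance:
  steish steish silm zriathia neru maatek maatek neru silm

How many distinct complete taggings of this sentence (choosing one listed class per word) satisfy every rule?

2

Candidates per position — 1:steish {Det,Noun}; 2:steish {Det,Noun}; 3:silm {Det}; 4:zriathia {Verb,Noun}; 5:neru {Verb,Noun}; 6:maatek {Verb}; 7:maatek {Verb}; 8:neru {Verb,Noun}; 9:silm {Det}.
There are 32 candidate sequences in total.
The sequences that satisfy every rule: Noun Det Det Verb Verb Verb Verb Noun Det; Noun Det Det Verb Noun Verb Verb Noun Det.
Count = 2.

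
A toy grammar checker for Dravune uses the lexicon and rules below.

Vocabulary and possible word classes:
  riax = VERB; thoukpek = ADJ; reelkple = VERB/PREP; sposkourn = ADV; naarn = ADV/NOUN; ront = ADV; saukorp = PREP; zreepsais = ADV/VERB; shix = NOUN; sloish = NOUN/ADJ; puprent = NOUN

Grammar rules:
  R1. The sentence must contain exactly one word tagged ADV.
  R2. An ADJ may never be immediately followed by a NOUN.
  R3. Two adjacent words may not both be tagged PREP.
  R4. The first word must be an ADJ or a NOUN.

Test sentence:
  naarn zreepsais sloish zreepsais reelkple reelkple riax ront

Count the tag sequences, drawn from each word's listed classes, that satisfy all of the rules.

Candidates per position — 1:naarn {ADV,NOUN}; 2:zreepsais {ADV,VERB}; 3:sloish {NOUN,ADJ}; 4:zreepsais {ADV,VERB}; 5:reelkple {VERB,PREP}; 6:reelkple {VERB,PREP}; 7:riax {VERB}; 8:ront {ADV}.
There are 64 candidate sequences in total.
Checking each against the rules leaves 6 sequences.
Count = 6.

6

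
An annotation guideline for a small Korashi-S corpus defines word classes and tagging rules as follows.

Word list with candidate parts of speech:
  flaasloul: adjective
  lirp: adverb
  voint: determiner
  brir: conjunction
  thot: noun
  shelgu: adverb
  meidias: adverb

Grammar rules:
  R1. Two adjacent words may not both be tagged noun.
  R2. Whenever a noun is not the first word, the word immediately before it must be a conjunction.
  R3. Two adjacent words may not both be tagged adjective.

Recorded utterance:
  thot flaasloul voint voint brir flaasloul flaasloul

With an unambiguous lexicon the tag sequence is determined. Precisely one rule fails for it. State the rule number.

3

Fixed tagging: noun adjective determiner determiner conjunction adjective adjective.
Rule check: R1 holds, R2 holds, R3 violated.
Only rule 3 fails.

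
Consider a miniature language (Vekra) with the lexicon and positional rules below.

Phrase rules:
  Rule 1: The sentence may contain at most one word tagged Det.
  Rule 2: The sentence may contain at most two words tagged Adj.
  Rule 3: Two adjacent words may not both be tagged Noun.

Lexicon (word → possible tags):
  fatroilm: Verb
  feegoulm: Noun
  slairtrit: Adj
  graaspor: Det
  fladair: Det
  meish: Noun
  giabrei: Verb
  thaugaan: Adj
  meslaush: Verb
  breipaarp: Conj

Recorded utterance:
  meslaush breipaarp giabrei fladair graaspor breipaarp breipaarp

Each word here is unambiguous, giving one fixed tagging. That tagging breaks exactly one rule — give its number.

1

Fixed tagging: Verb Conj Verb Det Det Conj Conj.
Checking each rule: R1 fails, R2 ok, R3 ok.
Only rule 1 fails.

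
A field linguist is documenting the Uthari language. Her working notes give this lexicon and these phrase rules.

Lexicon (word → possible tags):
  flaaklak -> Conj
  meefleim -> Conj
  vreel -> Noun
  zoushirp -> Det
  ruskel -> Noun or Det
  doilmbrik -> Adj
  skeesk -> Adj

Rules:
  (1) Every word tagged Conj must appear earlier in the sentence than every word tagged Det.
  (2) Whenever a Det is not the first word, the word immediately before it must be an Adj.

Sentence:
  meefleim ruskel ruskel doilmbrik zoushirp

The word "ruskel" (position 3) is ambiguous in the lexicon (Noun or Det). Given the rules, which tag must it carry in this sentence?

Noun

Candidates per position — 1:meefleim {Conj}; 2:ruskel {Noun,Det}; 3:ruskel {Noun,Det}; 4:doilmbrik {Adj}; 5:zoushirp {Det}.
At position 2, choosing Det makes rule 2 impossible to satisfy; hence Noun.
At position 3, choosing Det makes rule 2 impossible to satisfy; hence Noun.
That leaves exactly one tagging: Conj Noun Noun Adj Det.
Verifying each rule — rule 1 ok; rule 2 ok.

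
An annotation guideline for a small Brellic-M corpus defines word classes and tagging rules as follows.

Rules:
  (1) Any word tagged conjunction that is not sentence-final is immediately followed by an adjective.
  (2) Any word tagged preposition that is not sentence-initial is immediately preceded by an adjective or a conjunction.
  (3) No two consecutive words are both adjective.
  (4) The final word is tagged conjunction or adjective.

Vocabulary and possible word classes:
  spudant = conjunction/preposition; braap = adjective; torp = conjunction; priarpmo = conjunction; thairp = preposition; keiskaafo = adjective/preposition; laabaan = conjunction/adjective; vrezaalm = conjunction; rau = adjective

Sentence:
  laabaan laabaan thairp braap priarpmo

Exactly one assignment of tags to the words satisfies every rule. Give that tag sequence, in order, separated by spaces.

conjunction adjective preposition adjective conjunction

Candidates per position — 1:laabaan {conjunction,adjective}; 2:laabaan {conjunction,adjective}; 3:thairp {preposition}; 4:braap {adjective}; 5:priarpmo {conjunction}.
Word 2 cannot be conjunction — rule 1 would then fail for every completion. It is adjective.
Word 1 cannot be adjective — rule 3 would then fail for every completion. It is conjunction.
So the tagging must be: conjunction adjective preposition adjective conjunction.
Rule-by-rule: rule 1 satisfied; rule 2 satisfied; rule 3 satisfied; rule 4 satisfied.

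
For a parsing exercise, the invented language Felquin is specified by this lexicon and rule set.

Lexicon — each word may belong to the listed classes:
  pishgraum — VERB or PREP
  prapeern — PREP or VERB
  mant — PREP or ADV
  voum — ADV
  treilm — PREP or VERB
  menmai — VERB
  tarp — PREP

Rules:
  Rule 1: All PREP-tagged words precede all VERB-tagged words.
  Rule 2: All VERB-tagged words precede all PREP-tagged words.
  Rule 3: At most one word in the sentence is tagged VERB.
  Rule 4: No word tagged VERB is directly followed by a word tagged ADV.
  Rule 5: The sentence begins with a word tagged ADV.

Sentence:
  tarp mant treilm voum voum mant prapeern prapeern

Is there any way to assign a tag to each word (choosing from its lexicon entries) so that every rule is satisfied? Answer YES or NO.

Candidates per position — 1:tarp {PREP}; 2:mant {PREP,ADV}; 3:treilm {PREP,VERB}; 4:voum {ADV}; 5:voum {ADV}; 6:mant {PREP,ADV}; 7:prapeern {PREP,VERB}; 8:prapeern {PREP,VERB}.
Rule 5 cannot be satisfied by any choice of tags from the lexicon.
So there is no consistent tagging.

NO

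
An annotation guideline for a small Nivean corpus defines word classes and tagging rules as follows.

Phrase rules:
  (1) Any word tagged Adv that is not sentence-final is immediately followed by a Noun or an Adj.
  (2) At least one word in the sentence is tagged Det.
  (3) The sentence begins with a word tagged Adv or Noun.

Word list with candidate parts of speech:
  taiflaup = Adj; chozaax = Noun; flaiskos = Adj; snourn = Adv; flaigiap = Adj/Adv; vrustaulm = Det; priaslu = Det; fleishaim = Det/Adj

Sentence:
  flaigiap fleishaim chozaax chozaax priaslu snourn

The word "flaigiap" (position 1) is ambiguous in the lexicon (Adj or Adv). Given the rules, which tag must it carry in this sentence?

Candidates per position — 1:flaigiap {Adj,Adv}; 2:fleishaim {Det,Adj}; 3:chozaax {Noun}; 4:chozaax {Noun}; 5:priaslu {Det}; 6:snourn {Adv}.
If word 1 were Adj, no tagging could satisfy rule 3; so word 1 is Adv.
If word 2 were Det, no tagging could satisfy rule 1; so word 2 is Adj.
That leaves exactly one tagging: Adv Adj Noun Noun Det Adv.
Checking: rule 1 holds; rule 2 holds; rule 3 holds.

Adv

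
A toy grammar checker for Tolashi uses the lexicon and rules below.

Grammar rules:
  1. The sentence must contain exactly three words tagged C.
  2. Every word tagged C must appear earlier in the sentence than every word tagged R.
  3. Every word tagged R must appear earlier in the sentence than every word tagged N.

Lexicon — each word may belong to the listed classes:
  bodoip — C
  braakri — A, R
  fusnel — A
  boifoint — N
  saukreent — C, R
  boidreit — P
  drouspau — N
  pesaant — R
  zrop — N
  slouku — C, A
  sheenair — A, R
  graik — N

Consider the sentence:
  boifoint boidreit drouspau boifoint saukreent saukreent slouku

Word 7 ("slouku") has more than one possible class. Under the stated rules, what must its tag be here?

Candidates per position — 1:boifoint {N}; 2:boidreit {P}; 3:drouspau {N}; 4:boifoint {N}; 5:saukreent {C,R}; 6:saukreent {C,R}; 7:slouku {C,A}.
Word 5 cannot be R — rule 1 would then fail for every completion. It is C.
Word 6 cannot be R — rule 1 would then fail for every completion. It is C.
Word 7 cannot be A — rule 1 would then fail for every completion. It is C.
So the tagging must be: N P N N C C C.
Check: rule 1 satisfied; rule 2 satisfied; rule 3 satisfied.

C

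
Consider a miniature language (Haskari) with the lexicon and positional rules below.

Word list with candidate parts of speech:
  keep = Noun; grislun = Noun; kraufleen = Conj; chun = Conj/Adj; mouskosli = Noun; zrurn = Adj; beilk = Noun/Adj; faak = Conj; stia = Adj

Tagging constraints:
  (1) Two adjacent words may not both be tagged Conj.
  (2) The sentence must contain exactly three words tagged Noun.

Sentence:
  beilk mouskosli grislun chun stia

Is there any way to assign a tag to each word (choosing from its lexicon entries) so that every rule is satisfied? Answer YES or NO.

YES

Candidates per position — 1:beilk {Noun,Adj}; 2:mouskosli {Noun}; 3:grislun {Noun}; 4:chun {Conj,Adj}; 5:stia {Adj}.
One satisfying assignment: Noun Noun Noun Conj Adj.
Rule-by-rule: rule 1 ok; rule 2 ok.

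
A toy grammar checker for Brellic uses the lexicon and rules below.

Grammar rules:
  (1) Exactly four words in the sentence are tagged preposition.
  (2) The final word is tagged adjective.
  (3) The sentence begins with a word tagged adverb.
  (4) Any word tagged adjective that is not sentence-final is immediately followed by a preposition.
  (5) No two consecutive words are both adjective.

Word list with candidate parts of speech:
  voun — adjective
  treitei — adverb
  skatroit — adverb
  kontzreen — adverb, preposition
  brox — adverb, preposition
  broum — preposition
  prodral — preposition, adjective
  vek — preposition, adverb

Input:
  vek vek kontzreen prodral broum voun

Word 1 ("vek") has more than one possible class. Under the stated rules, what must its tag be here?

Candidates per position — 1:vek {preposition,adverb}; 2:vek {preposition,adverb}; 3:kontzreen {adverb,preposition}; 4:prodral {preposition,adjective}; 5:broum {preposition}; 6:voun {adjective}.
Position 1: preposition is ruled out by rule 3; that leaves adverb.
Position 2: adverb is ruled out by rule 1; that leaves preposition.
Position 3: adverb is ruled out by rule 1; that leaves preposition.
Position 4: adjective is ruled out by rule 1; that leaves preposition.
The only consistent sequence is: adverb preposition preposition preposition preposition adjective.
Verifying each rule — rule 1 ok; rule 2 ok; rule 3 ok; rule 4 ok; rule 5 ok.

adverb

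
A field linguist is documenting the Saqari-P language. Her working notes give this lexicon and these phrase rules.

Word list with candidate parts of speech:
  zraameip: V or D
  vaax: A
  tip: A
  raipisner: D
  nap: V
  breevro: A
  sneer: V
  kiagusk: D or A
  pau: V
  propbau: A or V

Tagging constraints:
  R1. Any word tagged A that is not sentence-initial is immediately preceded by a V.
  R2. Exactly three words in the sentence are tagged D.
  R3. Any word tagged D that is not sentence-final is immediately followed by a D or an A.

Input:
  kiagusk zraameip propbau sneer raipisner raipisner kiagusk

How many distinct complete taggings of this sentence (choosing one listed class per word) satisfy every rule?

2

Candidates per position — 1:kiagusk {D,A}; 2:zraameip {V,D}; 3:propbau {A,V}; 4:sneer {V}; 5:raipisner {D}; 6:raipisner {D}; 7:kiagusk {D,A}.
There are 16 candidate sequences in total.
The sequences that satisfy every rule: A V A V D D D; A V V V D D D.
Count = 2.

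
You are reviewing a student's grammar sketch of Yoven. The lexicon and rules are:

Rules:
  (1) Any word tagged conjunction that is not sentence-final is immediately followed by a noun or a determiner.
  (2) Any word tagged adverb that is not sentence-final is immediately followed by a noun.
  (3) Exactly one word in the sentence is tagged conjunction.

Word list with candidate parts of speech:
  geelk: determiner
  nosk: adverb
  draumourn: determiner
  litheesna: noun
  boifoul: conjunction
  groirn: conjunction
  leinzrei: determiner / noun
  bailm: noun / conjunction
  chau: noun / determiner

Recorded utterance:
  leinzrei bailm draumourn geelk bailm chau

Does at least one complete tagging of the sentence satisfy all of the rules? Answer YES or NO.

YES

Candidates per position — 1:leinzrei {determiner,noun}; 2:bailm {noun,conjunction}; 3:draumourn {determiner}; 4:geelk {determiner}; 5:bailm {noun,conjunction}; 6:chau {noun,determiner}.
One satisfying assignment: noun conjunction determiner determiner noun noun.
Checking: rule 1 holds; rule 2 holds; rule 3 holds.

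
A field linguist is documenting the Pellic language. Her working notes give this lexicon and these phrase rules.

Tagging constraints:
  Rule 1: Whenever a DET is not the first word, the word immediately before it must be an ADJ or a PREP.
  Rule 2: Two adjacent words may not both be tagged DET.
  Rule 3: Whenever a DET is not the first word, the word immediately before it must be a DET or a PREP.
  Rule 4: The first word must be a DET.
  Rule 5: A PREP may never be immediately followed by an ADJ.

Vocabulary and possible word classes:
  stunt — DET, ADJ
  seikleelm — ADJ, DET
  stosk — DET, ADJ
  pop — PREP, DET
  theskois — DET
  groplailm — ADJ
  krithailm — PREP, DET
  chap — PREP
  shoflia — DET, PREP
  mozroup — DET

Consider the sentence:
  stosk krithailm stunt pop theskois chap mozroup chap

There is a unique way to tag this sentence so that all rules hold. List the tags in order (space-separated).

DET PREP DET PREP DET PREP DET PREP

Candidates per position — 1:stosk {DET,ADJ}; 2:krithailm {PREP,DET}; 3:stunt {DET,ADJ}; 4:pop {PREP,DET}; 5:theskois {DET}; 6:chap {PREP}; 7:mozroup {DET}; 8:chap {PREP}.
Position 1: tagging it ADJ would leave rule 4 unsatisfiable, so it must be DET.
Position 2: tagging it DET would leave rule 1 unsatisfiable, so it must be PREP.
Position 3: tagging it ADJ would leave rule 5 unsatisfiable, so it must be DET.
Position 4: tagging it DET would leave rule 1 unsatisfiable, so it must be PREP.
The only consistent sequence is: DET PREP DET PREP DET PREP DET PREP.
Rule-by-rule: rule 1 ✓; rule 2 ✓; rule 3 ✓; rule 4 ✓; rule 5 ✓.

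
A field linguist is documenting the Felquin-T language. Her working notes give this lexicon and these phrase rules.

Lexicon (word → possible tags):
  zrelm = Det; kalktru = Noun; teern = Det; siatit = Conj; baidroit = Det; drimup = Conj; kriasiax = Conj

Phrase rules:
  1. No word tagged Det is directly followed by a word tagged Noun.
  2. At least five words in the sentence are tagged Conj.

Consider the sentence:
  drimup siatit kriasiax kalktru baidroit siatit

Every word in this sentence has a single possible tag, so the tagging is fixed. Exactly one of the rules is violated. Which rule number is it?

2

Fixed tagging: Conj Conj Conj Noun Det Conj.
Rule check: R1 ✓, R2 ✗.
Only rule 2 fails.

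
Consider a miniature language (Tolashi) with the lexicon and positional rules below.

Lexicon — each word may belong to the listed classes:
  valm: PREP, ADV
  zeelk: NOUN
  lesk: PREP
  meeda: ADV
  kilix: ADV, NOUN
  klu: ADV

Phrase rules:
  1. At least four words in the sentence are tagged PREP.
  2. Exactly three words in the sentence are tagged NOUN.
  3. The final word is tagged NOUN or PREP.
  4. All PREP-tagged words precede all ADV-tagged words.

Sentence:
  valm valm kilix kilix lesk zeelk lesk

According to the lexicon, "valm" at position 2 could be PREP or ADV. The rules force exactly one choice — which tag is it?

PREP

Candidates per position — 1:valm {PREP,ADV}; 2:valm {PREP,ADV}; 3:kilix {ADV,NOUN}; 4:kilix {ADV,NOUN}; 5:lesk {PREP}; 6:zeelk {NOUN}; 7:lesk {PREP}.
At position 1, choosing ADV makes rule 1 impossible to satisfy; hence PREP.
At position 2, choosing ADV makes rule 1 impossible to satisfy; hence PREP.
At position 3, choosing ADV makes rule 2 impossible to satisfy; hence NOUN.
At position 4, choosing ADV makes rule 2 impossible to satisfy; hence NOUN.
That leaves exactly one tagging: PREP PREP NOUN NOUN PREP NOUN PREP.
Rule-by-rule: rule 1 holds; rule 2 holds; rule 3 holds; rule 4 holds.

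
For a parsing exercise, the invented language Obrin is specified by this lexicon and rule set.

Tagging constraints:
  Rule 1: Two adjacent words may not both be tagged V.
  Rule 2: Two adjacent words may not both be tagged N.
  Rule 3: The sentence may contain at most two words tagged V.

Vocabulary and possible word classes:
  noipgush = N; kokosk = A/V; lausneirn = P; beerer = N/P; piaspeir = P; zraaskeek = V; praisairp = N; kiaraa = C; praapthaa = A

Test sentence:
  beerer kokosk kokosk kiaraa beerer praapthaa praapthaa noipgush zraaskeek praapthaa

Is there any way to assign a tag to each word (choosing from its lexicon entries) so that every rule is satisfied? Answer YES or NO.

Candidates per position — 1:beerer {N,P}; 2:kokosk {A,V}; 3:kokosk {A,V}; 4:kiaraa {C}; 5:beerer {N,P}; 6:praapthaa {A}; 7:praapthaa {A}; 8:noipgush {N}; 9:zraaskeek {V}; 10:praapthaa {A}.
One satisfying assignment: N A V C P A A N V A.
Check: rule 1 ok; rule 2 ok; rule 3 ok.

YES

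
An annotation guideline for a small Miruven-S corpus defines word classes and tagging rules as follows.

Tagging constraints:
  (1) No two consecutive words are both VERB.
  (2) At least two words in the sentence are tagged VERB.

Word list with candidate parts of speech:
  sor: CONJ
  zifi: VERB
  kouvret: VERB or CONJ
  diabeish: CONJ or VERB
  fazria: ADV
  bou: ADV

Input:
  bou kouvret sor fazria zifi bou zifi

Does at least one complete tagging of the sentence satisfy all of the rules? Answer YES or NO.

Candidates per position — 1:bou {ADV}; 2:kouvret {VERB,CONJ}; 3:sor {CONJ}; 4:fazria {ADV}; 5:zifi {VERB}; 6:bou {ADV}; 7:zifi {VERB}.
One satisfying assignment: ADV CONJ CONJ ADV VERB ADV VERB.
Verifying each rule — rule 1 ✓; rule 2 ✓.

YES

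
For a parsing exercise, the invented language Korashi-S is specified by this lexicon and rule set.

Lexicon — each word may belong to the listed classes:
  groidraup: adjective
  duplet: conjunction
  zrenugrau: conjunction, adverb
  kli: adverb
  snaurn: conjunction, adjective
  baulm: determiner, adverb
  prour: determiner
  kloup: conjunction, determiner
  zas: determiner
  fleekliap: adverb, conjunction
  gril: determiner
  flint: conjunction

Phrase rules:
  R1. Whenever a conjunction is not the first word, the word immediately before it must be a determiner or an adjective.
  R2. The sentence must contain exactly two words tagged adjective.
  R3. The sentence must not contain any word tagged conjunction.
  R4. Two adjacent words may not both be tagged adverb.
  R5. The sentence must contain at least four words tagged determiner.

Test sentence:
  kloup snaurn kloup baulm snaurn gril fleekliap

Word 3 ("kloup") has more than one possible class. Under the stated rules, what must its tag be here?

determiner

Candidates per position — 1:kloup {conjunction,determiner}; 2:snaurn {conjunction,adjective}; 3:kloup {conjunction,determiner}; 4:baulm {determiner,adverb}; 5:snaurn {conjunction,adjective}; 6:gril {determiner}; 7:fleekliap {adverb,conjunction}.
Word 1 cannot be conjunction — rule 3 would then fail for every completion. It is determiner.
Word 2 cannot be conjunction — rule 2 would then fail for every completion. It is adjective.
Word 3 cannot be conjunction — rule 3 would then fail for every completion. It is determiner.
Word 4 cannot be adverb — rule 5 would then fail for every completion. It is determiner.
Word 5 cannot be conjunction — rule 2 would then fail for every completion. It is adjective.
Word 7 cannot be conjunction — rule 3 would then fail for every completion. It is adverb.
The only consistent sequence is: determiner adjective determiner determiner adjective determiner adverb.
Verifying each rule — rule 1 satisfied; rule 2 satisfied; rule 3 satisfied; rule 4 satisfied; rule 5 satisfied.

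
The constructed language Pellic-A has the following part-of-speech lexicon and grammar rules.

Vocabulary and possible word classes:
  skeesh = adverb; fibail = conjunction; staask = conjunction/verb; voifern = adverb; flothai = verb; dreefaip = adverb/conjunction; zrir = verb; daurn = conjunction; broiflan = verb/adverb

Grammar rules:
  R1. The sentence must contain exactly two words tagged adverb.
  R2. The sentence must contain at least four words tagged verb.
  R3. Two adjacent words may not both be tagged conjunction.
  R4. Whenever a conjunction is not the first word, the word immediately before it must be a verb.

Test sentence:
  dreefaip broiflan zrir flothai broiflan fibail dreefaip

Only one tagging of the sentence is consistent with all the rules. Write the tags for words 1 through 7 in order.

adverb verb verb verb verb conjunction adverb

Candidates per position — 1:dreefaip {adverb,conjunction}; 2:broiflan {verb,adverb}; 3:zrir {verb}; 4:flothai {verb}; 5:broiflan {verb,adverb}; 6:fibail {conjunction}; 7:dreefaip {adverb,conjunction}.
If word 2 were adverb, no tagging could satisfy rule 2; so word 2 is verb.
If word 5 were adverb, no tagging could satisfy rule 2; so word 5 is verb.
If word 7 were conjunction, no tagging could satisfy rule 1; so word 7 is adverb.
If word 1 were conjunction, no tagging could satisfy rule 1; so word 1 is adverb.
So the tagging must be: adverb verb verb verb verb conjunction adverb.
Verifying each rule — rule 1 ✓; rule 2 ✓; rule 3 ✓; rule 4 ✓.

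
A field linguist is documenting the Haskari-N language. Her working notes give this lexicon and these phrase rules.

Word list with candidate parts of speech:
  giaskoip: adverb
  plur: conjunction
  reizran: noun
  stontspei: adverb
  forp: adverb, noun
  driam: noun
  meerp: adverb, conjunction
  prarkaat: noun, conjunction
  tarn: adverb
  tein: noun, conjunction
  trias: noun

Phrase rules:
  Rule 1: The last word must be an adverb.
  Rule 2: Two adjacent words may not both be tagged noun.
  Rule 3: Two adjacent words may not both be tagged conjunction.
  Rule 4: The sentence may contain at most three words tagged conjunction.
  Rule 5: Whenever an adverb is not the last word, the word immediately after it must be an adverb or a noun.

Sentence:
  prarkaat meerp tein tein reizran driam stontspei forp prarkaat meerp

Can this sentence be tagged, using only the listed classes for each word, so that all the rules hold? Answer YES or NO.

Candidates per position — 1:prarkaat {noun,conjunction}; 2:meerp {adverb,conjunction}; 3:tein {noun,conjunction}; 4:tein {noun,conjunction}; 5:reizran {noun}; 6:driam {noun}; 7:stontspei {adverb}; 8:forp {adverb,noun}; 9:prarkaat {noun,conjunction}; 10:meerp {adverb,conjunction}.
Rule 2 cannot be satisfied by any choice of tags from the lexicon.
So there is no consistent tagging.

NO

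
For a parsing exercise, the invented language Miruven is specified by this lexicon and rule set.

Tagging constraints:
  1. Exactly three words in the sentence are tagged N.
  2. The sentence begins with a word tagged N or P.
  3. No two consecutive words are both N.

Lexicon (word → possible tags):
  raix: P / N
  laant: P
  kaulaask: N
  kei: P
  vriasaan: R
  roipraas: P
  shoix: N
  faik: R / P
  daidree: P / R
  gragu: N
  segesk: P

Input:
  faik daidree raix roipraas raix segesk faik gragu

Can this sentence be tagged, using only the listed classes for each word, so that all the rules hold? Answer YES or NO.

YES

Candidates per position — 1:faik {R,P}; 2:daidree {P,R}; 3:raix {P,N}; 4:roipraas {P}; 5:raix {P,N}; 6:segesk {P}; 7:faik {R,P}; 8:gragu {N}.
One satisfying assignment: P P N P N P P N.
Verifying each rule — rule 1 ✓; rule 2 ✓; rule 3 ✓.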